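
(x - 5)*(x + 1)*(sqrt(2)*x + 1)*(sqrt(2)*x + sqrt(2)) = 2*x^4 - 6*x^3 + sqrt(2)*x^3 - 18*x^2 - 3*sqrt(2)*x^2 - 9*sqrt(2)*x - 10*x - 5*sqrt(2)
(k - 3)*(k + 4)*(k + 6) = k^3 + 7*k^2 - 6*k - 72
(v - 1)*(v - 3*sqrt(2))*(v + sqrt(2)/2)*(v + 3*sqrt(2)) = v^4 - v^3 + sqrt(2)*v^3/2 - 18*v^2 - sqrt(2)*v^2/2 - 9*sqrt(2)*v + 18*v + 9*sqrt(2)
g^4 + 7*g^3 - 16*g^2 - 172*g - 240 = (g - 5)*(g + 2)*(g + 4)*(g + 6)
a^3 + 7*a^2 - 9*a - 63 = (a - 3)*(a + 3)*(a + 7)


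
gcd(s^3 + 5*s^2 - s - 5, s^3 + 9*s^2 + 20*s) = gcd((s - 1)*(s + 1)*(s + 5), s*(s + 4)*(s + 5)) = s + 5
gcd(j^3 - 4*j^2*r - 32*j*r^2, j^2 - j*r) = j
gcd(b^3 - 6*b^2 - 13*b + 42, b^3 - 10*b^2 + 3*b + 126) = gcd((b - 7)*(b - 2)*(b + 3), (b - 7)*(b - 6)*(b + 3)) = b^2 - 4*b - 21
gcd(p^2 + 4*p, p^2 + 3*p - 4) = p + 4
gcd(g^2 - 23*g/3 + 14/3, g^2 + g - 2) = 1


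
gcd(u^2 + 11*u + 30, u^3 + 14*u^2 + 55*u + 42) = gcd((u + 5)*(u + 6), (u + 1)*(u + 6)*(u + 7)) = u + 6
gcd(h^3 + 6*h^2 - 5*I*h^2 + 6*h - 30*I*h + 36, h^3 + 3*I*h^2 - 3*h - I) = h + I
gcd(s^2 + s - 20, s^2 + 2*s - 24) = s - 4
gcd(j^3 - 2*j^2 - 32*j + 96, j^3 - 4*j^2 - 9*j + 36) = j - 4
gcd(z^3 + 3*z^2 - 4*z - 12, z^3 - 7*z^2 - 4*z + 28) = z^2 - 4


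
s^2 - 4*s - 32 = (s - 8)*(s + 4)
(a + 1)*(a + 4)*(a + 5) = a^3 + 10*a^2 + 29*a + 20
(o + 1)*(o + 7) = o^2 + 8*o + 7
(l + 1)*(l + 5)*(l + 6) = l^3 + 12*l^2 + 41*l + 30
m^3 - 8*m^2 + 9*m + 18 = (m - 6)*(m - 3)*(m + 1)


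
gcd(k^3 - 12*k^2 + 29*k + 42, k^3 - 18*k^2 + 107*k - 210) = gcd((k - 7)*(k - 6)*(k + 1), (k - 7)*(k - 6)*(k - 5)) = k^2 - 13*k + 42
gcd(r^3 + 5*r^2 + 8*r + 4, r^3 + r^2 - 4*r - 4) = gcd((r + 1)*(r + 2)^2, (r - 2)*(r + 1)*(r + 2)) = r^2 + 3*r + 2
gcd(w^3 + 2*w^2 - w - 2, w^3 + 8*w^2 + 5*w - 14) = w^2 + w - 2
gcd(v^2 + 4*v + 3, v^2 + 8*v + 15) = v + 3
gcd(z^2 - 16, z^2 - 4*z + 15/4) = 1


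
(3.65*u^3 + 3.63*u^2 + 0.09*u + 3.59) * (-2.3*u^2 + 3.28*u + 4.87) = -8.395*u^5 + 3.623*u^4 + 29.4749*u^3 + 9.7163*u^2 + 12.2135*u + 17.4833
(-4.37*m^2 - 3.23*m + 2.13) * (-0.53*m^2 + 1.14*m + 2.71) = 2.3161*m^4 - 3.2699*m^3 - 16.6538*m^2 - 6.3251*m + 5.7723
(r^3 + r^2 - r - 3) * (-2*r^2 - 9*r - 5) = -2*r^5 - 11*r^4 - 12*r^3 + 10*r^2 + 32*r + 15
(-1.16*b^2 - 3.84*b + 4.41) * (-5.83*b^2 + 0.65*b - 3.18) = 6.7628*b^4 + 21.6332*b^3 - 24.5175*b^2 + 15.0777*b - 14.0238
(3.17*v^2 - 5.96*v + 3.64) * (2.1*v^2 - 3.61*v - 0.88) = 6.657*v^4 - 23.9597*v^3 + 26.37*v^2 - 7.8956*v - 3.2032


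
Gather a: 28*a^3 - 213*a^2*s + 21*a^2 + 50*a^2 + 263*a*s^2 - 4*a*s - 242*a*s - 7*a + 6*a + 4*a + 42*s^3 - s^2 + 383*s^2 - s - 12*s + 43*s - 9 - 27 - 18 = 28*a^3 + a^2*(71 - 213*s) + a*(263*s^2 - 246*s + 3) + 42*s^3 + 382*s^2 + 30*s - 54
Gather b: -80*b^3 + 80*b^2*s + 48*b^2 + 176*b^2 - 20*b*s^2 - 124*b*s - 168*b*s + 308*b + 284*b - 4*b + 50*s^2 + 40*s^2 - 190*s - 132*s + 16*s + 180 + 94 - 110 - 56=-80*b^3 + b^2*(80*s + 224) + b*(-20*s^2 - 292*s + 588) + 90*s^2 - 306*s + 108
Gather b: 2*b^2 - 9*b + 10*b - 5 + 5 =2*b^2 + b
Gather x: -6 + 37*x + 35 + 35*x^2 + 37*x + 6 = 35*x^2 + 74*x + 35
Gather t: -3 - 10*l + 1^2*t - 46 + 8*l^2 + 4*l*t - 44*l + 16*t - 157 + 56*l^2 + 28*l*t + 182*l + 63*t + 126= 64*l^2 + 128*l + t*(32*l + 80) - 80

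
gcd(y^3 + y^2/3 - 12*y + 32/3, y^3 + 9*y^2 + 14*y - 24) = y^2 + 3*y - 4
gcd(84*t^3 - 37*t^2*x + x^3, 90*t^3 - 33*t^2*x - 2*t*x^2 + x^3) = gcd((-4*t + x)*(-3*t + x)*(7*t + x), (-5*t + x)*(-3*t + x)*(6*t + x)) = -3*t + x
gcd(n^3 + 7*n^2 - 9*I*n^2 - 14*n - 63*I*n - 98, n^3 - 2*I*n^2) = n - 2*I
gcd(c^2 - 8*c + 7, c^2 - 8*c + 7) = c^2 - 8*c + 7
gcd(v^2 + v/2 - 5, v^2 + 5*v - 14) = v - 2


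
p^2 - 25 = (p - 5)*(p + 5)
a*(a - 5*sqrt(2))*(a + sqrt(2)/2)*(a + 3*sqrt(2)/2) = a^4 - 3*sqrt(2)*a^3 - 37*a^2/2 - 15*sqrt(2)*a/2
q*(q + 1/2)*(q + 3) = q^3 + 7*q^2/2 + 3*q/2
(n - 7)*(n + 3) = n^2 - 4*n - 21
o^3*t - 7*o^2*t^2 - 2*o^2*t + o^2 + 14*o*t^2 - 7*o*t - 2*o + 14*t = (o - 2)*(o - 7*t)*(o*t + 1)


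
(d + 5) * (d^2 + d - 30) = d^3 + 6*d^2 - 25*d - 150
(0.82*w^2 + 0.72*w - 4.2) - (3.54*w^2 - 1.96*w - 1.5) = -2.72*w^2 + 2.68*w - 2.7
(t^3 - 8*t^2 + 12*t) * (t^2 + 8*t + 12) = t^5 - 40*t^3 + 144*t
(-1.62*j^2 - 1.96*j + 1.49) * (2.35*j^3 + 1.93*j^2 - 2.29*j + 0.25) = -3.807*j^5 - 7.7326*j^4 + 3.4285*j^3 + 6.9591*j^2 - 3.9021*j + 0.3725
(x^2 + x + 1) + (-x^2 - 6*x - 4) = -5*x - 3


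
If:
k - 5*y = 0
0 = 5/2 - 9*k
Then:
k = 5/18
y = 1/18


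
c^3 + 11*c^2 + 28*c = c*(c + 4)*(c + 7)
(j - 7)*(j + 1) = j^2 - 6*j - 7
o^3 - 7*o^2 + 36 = (o - 6)*(o - 3)*(o + 2)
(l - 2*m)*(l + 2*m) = l^2 - 4*m^2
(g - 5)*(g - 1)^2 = g^3 - 7*g^2 + 11*g - 5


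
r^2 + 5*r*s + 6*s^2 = (r + 2*s)*(r + 3*s)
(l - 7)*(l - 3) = l^2 - 10*l + 21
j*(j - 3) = j^2 - 3*j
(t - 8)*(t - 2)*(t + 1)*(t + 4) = t^4 - 5*t^3 - 30*t^2 + 40*t + 64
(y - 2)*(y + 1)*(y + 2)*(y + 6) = y^4 + 7*y^3 + 2*y^2 - 28*y - 24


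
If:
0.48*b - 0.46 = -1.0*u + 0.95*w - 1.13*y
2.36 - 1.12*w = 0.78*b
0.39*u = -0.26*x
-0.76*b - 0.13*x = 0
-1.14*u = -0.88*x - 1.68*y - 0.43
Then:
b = 0.24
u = 0.93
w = 1.94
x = -1.40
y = 1.11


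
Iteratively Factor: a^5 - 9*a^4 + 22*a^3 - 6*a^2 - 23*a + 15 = (a + 1)*(a^4 - 10*a^3 + 32*a^2 - 38*a + 15) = (a - 1)*(a + 1)*(a^3 - 9*a^2 + 23*a - 15) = (a - 1)^2*(a + 1)*(a^2 - 8*a + 15) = (a - 5)*(a - 1)^2*(a + 1)*(a - 3)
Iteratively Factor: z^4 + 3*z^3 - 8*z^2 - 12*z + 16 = (z - 1)*(z^3 + 4*z^2 - 4*z - 16) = (z - 2)*(z - 1)*(z^2 + 6*z + 8) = (z - 2)*(z - 1)*(z + 4)*(z + 2)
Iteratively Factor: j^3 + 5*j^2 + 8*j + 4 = (j + 2)*(j^2 + 3*j + 2) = (j + 1)*(j + 2)*(j + 2)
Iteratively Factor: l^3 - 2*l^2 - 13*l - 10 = (l + 2)*(l^2 - 4*l - 5) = (l - 5)*(l + 2)*(l + 1)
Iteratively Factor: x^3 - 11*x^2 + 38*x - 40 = (x - 4)*(x^2 - 7*x + 10) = (x - 4)*(x - 2)*(x - 5)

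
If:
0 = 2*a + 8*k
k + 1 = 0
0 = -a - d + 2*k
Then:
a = 4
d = -6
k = -1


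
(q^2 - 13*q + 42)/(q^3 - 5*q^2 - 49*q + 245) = (q - 6)/(q^2 + 2*q - 35)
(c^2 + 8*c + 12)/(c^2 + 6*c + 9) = (c^2 + 8*c + 12)/(c^2 + 6*c + 9)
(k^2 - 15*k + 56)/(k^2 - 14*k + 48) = (k - 7)/(k - 6)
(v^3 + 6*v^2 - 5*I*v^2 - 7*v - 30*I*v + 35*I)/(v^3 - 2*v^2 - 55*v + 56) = (v - 5*I)/(v - 8)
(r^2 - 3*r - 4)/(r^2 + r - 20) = (r + 1)/(r + 5)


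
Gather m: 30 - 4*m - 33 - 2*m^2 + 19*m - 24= -2*m^2 + 15*m - 27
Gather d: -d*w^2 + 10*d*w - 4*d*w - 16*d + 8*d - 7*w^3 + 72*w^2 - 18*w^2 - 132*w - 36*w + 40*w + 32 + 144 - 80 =d*(-w^2 + 6*w - 8) - 7*w^3 + 54*w^2 - 128*w + 96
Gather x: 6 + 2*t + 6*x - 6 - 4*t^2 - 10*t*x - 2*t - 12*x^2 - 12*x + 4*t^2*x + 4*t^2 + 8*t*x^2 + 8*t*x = x^2*(8*t - 12) + x*(4*t^2 - 2*t - 6)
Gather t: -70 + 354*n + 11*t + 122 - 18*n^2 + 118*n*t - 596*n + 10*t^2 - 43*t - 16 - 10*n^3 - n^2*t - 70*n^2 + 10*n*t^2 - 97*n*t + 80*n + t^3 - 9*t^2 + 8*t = -10*n^3 - 88*n^2 - 162*n + t^3 + t^2*(10*n + 1) + t*(-n^2 + 21*n - 24) + 36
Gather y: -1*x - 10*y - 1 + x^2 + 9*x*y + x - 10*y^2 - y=x^2 - 10*y^2 + y*(9*x - 11) - 1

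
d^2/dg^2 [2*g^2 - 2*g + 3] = 4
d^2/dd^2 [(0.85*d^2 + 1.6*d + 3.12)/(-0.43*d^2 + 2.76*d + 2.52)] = (-2.60924*d^3 - 8.987688*d^2 + 11.814336*d - 42.834528)/(0.079507*d^6 - 1.530972*d^5 + 8.42886*d^4 - 3.08016*d^3 - 49.39704*d^2 - 52.581312*d - 16.003008)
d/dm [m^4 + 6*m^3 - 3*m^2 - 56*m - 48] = 4*m^3 + 18*m^2 - 6*m - 56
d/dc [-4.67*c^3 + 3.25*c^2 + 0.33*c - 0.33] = -14.01*c^2 + 6.5*c + 0.33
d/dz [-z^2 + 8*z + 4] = 8 - 2*z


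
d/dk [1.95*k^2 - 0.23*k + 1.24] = 3.9*k - 0.23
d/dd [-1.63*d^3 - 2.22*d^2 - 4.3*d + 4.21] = -4.89*d^2 - 4.44*d - 4.3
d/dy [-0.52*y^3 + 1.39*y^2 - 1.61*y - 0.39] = -1.56*y^2 + 2.78*y - 1.61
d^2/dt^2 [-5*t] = 0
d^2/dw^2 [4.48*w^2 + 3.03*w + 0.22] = 8.96000000000000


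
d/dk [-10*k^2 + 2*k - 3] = 2 - 20*k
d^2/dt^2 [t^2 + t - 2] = 2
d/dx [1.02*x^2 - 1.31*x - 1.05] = 2.04*x - 1.31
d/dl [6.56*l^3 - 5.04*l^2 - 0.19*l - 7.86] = 19.68*l^2 - 10.08*l - 0.19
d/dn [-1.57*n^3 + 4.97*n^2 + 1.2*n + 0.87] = -4.71*n^2 + 9.94*n + 1.2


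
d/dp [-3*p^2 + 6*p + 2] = 6 - 6*p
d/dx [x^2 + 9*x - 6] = 2*x + 9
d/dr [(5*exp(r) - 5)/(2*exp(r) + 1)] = 15*exp(r)/(2*exp(r) + 1)^2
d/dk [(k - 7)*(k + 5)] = 2*k - 2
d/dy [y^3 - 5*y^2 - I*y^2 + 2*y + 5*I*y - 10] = 3*y^2 - 10*y - 2*I*y + 2 + 5*I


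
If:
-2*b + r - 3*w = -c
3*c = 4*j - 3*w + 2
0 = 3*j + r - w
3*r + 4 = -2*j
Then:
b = -13*w/7 - 1/7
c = 10/7 - 3*w/7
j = 3*w/7 + 4/7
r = -2*w/7 - 12/7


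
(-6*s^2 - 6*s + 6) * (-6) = 36*s^2 + 36*s - 36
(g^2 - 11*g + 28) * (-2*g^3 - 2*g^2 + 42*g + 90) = -2*g^5 + 20*g^4 + 8*g^3 - 428*g^2 + 186*g + 2520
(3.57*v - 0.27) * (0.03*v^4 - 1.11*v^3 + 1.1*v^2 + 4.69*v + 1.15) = 0.1071*v^5 - 3.9708*v^4 + 4.2267*v^3 + 16.4463*v^2 + 2.8392*v - 0.3105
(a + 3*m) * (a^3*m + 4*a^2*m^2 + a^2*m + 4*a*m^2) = a^4*m + 7*a^3*m^2 + a^3*m + 12*a^2*m^3 + 7*a^2*m^2 + 12*a*m^3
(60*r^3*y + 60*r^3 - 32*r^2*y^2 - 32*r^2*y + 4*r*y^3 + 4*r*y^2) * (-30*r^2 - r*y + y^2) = -1800*r^5*y - 1800*r^5 + 900*r^4*y^2 + 900*r^4*y - 28*r^3*y^3 - 28*r^3*y^2 - 36*r^2*y^4 - 36*r^2*y^3 + 4*r*y^5 + 4*r*y^4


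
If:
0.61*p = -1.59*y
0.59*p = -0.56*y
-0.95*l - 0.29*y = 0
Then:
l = 0.00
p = 0.00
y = 0.00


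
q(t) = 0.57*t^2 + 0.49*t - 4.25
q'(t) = 1.14*t + 0.49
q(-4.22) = 3.83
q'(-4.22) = -4.32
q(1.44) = -2.36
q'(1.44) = 2.13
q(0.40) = -3.96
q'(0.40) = 0.95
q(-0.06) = -4.28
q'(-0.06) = 0.42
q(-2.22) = -2.53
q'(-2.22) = -2.04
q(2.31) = -0.08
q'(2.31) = 3.12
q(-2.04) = -2.88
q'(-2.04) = -1.84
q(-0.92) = -4.22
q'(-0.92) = -0.56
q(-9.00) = 37.51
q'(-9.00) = -9.77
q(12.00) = 83.71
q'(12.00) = 14.17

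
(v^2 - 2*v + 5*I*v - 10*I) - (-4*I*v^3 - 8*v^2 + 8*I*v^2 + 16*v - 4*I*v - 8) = 4*I*v^3 + 9*v^2 - 8*I*v^2 - 18*v + 9*I*v + 8 - 10*I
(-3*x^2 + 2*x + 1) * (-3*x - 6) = 9*x^3 + 12*x^2 - 15*x - 6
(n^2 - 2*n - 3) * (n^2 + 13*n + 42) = n^4 + 11*n^3 + 13*n^2 - 123*n - 126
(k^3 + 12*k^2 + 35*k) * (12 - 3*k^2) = -3*k^5 - 36*k^4 - 93*k^3 + 144*k^2 + 420*k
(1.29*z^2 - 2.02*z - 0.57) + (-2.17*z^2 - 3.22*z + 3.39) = -0.88*z^2 - 5.24*z + 2.82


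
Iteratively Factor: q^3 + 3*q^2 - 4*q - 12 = (q + 3)*(q^2 - 4) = (q - 2)*(q + 3)*(q + 2)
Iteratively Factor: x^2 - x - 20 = (x - 5)*(x + 4)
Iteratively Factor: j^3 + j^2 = (j + 1)*(j^2) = j*(j + 1)*(j)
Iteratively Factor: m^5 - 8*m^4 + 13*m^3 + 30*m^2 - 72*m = (m + 2)*(m^4 - 10*m^3 + 33*m^2 - 36*m) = (m - 3)*(m + 2)*(m^3 - 7*m^2 + 12*m) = m*(m - 3)*(m + 2)*(m^2 - 7*m + 12) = m*(m - 3)^2*(m + 2)*(m - 4)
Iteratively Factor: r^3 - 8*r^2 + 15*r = (r)*(r^2 - 8*r + 15) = r*(r - 3)*(r - 5)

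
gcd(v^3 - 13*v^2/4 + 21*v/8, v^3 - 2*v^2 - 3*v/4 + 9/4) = v - 3/2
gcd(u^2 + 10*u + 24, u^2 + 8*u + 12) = u + 6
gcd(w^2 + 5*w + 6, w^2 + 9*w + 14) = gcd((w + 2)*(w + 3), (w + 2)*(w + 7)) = w + 2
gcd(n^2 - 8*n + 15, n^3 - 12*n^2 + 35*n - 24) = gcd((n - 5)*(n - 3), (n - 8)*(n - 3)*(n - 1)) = n - 3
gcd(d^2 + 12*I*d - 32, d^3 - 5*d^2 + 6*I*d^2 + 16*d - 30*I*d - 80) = d + 8*I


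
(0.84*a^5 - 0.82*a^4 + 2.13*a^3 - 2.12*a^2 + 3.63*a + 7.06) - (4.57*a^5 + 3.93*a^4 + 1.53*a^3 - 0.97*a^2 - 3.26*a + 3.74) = -3.73*a^5 - 4.75*a^4 + 0.6*a^3 - 1.15*a^2 + 6.89*a + 3.32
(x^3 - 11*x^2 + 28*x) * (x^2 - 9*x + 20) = x^5 - 20*x^4 + 147*x^3 - 472*x^2 + 560*x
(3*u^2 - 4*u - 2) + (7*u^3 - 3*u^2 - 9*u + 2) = 7*u^3 - 13*u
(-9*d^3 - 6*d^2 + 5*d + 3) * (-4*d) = 36*d^4 + 24*d^3 - 20*d^2 - 12*d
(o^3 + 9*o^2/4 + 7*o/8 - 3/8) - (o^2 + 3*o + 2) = o^3 + 5*o^2/4 - 17*o/8 - 19/8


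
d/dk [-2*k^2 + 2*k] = 2 - 4*k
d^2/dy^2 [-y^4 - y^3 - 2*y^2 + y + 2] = -12*y^2 - 6*y - 4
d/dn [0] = 0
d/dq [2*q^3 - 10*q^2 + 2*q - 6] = 6*q^2 - 20*q + 2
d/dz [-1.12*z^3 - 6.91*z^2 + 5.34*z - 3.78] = -3.36*z^2 - 13.82*z + 5.34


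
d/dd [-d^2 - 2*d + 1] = -2*d - 2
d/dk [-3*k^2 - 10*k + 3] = -6*k - 10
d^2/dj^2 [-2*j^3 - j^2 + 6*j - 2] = -12*j - 2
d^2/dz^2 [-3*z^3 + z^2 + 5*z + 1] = 2 - 18*z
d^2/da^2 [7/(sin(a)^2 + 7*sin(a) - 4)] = 7*(-4*sin(a)^4 - 21*sin(a)^3 - 59*sin(a)^2 + 14*sin(a) + 106)/(sin(a)^2 + 7*sin(a) - 4)^3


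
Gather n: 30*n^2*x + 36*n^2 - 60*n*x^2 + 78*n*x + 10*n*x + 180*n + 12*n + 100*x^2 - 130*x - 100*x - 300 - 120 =n^2*(30*x + 36) + n*(-60*x^2 + 88*x + 192) + 100*x^2 - 230*x - 420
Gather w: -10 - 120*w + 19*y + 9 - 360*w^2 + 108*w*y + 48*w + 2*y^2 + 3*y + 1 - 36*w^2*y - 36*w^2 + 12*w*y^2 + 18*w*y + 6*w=w^2*(-36*y - 396) + w*(12*y^2 + 126*y - 66) + 2*y^2 + 22*y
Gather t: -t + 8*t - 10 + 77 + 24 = 7*t + 91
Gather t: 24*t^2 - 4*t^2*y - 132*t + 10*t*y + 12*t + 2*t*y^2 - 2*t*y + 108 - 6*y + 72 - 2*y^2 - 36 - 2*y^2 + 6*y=t^2*(24 - 4*y) + t*(2*y^2 + 8*y - 120) - 4*y^2 + 144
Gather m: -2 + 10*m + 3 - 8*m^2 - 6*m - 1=-8*m^2 + 4*m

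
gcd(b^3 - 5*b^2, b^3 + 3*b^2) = b^2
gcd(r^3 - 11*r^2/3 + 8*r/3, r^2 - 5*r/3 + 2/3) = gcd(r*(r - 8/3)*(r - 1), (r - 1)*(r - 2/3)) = r - 1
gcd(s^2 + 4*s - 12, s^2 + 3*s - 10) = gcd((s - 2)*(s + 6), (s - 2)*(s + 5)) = s - 2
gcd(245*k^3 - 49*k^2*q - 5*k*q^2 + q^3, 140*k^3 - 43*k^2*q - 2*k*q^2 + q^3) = -35*k^2 + 2*k*q + q^2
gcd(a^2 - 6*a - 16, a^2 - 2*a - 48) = a - 8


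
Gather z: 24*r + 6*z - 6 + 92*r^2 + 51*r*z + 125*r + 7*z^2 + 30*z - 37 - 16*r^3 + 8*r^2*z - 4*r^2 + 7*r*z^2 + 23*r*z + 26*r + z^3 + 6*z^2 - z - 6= -16*r^3 + 88*r^2 + 175*r + z^3 + z^2*(7*r + 13) + z*(8*r^2 + 74*r + 35) - 49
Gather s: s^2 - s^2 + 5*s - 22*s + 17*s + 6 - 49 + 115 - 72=0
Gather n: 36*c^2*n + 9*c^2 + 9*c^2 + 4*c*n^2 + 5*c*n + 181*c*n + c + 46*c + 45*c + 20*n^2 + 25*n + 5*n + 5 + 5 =18*c^2 + 92*c + n^2*(4*c + 20) + n*(36*c^2 + 186*c + 30) + 10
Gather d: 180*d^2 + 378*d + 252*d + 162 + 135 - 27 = 180*d^2 + 630*d + 270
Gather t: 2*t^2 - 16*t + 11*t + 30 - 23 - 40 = 2*t^2 - 5*t - 33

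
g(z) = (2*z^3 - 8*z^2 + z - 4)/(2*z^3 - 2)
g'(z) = -6*z^2*(2*z^3 - 8*z^2 + z - 4)/(2*z^3 - 2)^2 + (6*z^2 - 16*z + 1)/(2*z^3 - 2) = (4*z^4 - z^3 + 3*z^2 + 8*z - 1/2)/(z^6 - 2*z^3 + 1)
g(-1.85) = 3.13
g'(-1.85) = 0.90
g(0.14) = 2.01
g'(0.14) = 0.68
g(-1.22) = 3.69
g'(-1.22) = 0.62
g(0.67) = 4.52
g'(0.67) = 13.73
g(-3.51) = 2.18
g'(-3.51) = 0.34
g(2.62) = -0.60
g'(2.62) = 0.73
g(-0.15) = 2.16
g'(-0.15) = -1.62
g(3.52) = -0.15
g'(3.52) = 0.35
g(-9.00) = 1.45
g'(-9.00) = 0.05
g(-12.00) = 1.34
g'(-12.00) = 0.03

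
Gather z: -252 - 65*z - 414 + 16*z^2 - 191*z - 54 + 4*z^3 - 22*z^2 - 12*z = 4*z^3 - 6*z^2 - 268*z - 720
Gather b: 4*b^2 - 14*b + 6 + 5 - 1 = 4*b^2 - 14*b + 10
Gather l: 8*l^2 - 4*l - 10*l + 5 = 8*l^2 - 14*l + 5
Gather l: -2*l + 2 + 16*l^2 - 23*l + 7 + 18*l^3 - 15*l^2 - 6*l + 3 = 18*l^3 + l^2 - 31*l + 12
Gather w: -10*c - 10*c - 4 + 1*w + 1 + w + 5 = -20*c + 2*w + 2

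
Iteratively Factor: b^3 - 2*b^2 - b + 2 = (b + 1)*(b^2 - 3*b + 2) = (b - 1)*(b + 1)*(b - 2)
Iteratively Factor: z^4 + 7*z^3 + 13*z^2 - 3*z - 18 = (z + 3)*(z^3 + 4*z^2 + z - 6) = (z - 1)*(z + 3)*(z^2 + 5*z + 6) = (z - 1)*(z + 2)*(z + 3)*(z + 3)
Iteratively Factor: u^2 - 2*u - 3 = (u - 3)*(u + 1)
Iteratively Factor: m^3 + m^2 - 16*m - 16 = (m + 4)*(m^2 - 3*m - 4) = (m + 1)*(m + 4)*(m - 4)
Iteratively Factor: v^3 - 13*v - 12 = (v - 4)*(v^2 + 4*v + 3) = (v - 4)*(v + 1)*(v + 3)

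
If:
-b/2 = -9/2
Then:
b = 9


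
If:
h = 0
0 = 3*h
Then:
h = 0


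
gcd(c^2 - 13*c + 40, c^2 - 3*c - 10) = c - 5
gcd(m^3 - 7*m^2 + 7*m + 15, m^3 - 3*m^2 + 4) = m + 1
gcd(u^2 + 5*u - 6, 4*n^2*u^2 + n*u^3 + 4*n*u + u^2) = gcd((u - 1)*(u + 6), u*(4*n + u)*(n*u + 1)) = 1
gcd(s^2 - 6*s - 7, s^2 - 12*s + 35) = s - 7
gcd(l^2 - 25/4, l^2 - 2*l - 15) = 1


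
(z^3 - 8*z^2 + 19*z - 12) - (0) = z^3 - 8*z^2 + 19*z - 12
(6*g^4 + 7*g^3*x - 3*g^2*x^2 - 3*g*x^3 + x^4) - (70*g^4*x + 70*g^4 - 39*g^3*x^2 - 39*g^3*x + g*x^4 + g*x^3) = -70*g^4*x - 64*g^4 + 39*g^3*x^2 + 46*g^3*x - 3*g^2*x^2 - g*x^4 - 4*g*x^3 + x^4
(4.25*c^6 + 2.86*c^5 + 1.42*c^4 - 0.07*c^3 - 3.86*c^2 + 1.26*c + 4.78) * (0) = 0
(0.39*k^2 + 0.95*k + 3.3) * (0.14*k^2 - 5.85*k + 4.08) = 0.0546*k^4 - 2.1485*k^3 - 3.5043*k^2 - 15.429*k + 13.464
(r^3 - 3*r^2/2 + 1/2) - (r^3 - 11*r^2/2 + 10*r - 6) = 4*r^2 - 10*r + 13/2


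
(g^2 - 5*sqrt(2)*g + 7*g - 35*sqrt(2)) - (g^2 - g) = -5*sqrt(2)*g + 8*g - 35*sqrt(2)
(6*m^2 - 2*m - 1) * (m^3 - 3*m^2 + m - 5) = 6*m^5 - 20*m^4 + 11*m^3 - 29*m^2 + 9*m + 5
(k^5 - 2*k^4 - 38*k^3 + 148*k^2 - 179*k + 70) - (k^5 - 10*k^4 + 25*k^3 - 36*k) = 8*k^4 - 63*k^3 + 148*k^2 - 143*k + 70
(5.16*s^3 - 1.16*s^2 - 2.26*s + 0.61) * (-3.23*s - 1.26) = -16.6668*s^4 - 2.7548*s^3 + 8.7614*s^2 + 0.8773*s - 0.7686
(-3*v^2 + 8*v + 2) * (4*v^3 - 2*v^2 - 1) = -12*v^5 + 38*v^4 - 8*v^3 - v^2 - 8*v - 2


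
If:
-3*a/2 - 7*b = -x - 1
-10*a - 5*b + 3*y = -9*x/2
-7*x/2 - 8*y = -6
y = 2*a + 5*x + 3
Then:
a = 624/11983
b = 837/11983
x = -5188/11983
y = 11257/11983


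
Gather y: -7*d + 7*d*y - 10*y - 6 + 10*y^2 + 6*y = -7*d + 10*y^2 + y*(7*d - 4) - 6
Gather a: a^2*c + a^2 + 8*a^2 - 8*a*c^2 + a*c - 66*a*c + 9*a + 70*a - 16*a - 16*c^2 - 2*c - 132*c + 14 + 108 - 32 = a^2*(c + 9) + a*(-8*c^2 - 65*c + 63) - 16*c^2 - 134*c + 90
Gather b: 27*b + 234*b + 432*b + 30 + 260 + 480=693*b + 770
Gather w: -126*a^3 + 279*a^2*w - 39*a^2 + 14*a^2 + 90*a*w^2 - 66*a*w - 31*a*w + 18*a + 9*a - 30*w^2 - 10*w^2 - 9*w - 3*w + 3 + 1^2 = -126*a^3 - 25*a^2 + 27*a + w^2*(90*a - 40) + w*(279*a^2 - 97*a - 12) + 4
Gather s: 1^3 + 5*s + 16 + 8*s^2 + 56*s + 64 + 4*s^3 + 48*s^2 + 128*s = 4*s^3 + 56*s^2 + 189*s + 81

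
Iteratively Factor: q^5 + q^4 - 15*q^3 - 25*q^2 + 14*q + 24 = (q - 1)*(q^4 + 2*q^3 - 13*q^2 - 38*q - 24) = (q - 1)*(q + 1)*(q^3 + q^2 - 14*q - 24) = (q - 1)*(q + 1)*(q + 3)*(q^2 - 2*q - 8) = (q - 1)*(q + 1)*(q + 2)*(q + 3)*(q - 4)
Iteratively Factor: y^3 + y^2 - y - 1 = (y - 1)*(y^2 + 2*y + 1) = (y - 1)*(y + 1)*(y + 1)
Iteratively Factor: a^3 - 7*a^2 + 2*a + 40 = (a + 2)*(a^2 - 9*a + 20) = (a - 5)*(a + 2)*(a - 4)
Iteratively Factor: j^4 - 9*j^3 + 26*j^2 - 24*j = (j - 3)*(j^3 - 6*j^2 + 8*j) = (j - 4)*(j - 3)*(j^2 - 2*j) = (j - 4)*(j - 3)*(j - 2)*(j)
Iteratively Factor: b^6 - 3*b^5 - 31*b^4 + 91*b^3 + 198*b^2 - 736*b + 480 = (b - 3)*(b^5 - 31*b^3 - 2*b^2 + 192*b - 160) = (b - 5)*(b - 3)*(b^4 + 5*b^3 - 6*b^2 - 32*b + 32) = (b - 5)*(b - 3)*(b - 1)*(b^3 + 6*b^2 - 32) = (b - 5)*(b - 3)*(b - 1)*(b + 4)*(b^2 + 2*b - 8) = (b - 5)*(b - 3)*(b - 2)*(b - 1)*(b + 4)*(b + 4)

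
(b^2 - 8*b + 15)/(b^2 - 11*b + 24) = (b - 5)/(b - 8)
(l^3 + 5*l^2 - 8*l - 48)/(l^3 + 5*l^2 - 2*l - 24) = (l^2 + l - 12)/(l^2 + l - 6)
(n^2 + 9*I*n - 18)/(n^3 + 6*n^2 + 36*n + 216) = (n + 3*I)/(n^2 + 6*n*(1 - I) - 36*I)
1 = 1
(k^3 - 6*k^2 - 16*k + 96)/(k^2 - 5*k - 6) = (k^2 - 16)/(k + 1)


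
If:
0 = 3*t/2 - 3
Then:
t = 2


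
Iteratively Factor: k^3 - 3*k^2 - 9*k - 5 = (k + 1)*(k^2 - 4*k - 5) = (k - 5)*(k + 1)*(k + 1)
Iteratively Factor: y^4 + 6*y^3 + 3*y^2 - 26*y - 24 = (y - 2)*(y^3 + 8*y^2 + 19*y + 12) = (y - 2)*(y + 1)*(y^2 + 7*y + 12) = (y - 2)*(y + 1)*(y + 4)*(y + 3)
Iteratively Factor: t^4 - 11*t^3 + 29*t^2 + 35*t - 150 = (t - 5)*(t^3 - 6*t^2 - t + 30) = (t - 5)*(t - 3)*(t^2 - 3*t - 10) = (t - 5)*(t - 3)*(t + 2)*(t - 5)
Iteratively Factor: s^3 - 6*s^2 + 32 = (s + 2)*(s^2 - 8*s + 16) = (s - 4)*(s + 2)*(s - 4)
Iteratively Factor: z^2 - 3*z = (z - 3)*(z)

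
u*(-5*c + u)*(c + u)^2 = -5*c^3*u - 9*c^2*u^2 - 3*c*u^3 + u^4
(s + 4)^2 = s^2 + 8*s + 16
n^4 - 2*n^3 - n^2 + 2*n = n*(n - 2)*(n - 1)*(n + 1)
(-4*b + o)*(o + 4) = -4*b*o - 16*b + o^2 + 4*o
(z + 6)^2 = z^2 + 12*z + 36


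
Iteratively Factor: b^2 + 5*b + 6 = (b + 3)*(b + 2)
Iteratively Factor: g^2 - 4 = (g - 2)*(g + 2)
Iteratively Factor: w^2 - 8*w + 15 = (w - 3)*(w - 5)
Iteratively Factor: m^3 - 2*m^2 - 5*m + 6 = (m - 1)*(m^2 - m - 6) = (m - 1)*(m + 2)*(m - 3)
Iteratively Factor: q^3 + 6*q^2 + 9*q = (q + 3)*(q^2 + 3*q) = q*(q + 3)*(q + 3)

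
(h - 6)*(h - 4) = h^2 - 10*h + 24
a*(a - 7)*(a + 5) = a^3 - 2*a^2 - 35*a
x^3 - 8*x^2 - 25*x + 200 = (x - 8)*(x - 5)*(x + 5)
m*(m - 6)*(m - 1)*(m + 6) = m^4 - m^3 - 36*m^2 + 36*m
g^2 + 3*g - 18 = (g - 3)*(g + 6)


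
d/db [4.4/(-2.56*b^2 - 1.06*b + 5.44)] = (22.528*b + 4.664)/(2.56*b^2 + 1.06*b - 5.44)^2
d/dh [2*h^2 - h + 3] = 4*h - 1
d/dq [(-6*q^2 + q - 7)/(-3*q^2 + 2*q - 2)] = 3*(-3*q^2 - 6*q + 4)/(9*q^4 - 12*q^3 + 16*q^2 - 8*q + 4)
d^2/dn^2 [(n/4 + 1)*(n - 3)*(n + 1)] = 3*n/2 + 1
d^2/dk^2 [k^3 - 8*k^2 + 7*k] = 6*k - 16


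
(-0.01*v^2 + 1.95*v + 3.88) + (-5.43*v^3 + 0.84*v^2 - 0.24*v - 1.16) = -5.43*v^3 + 0.83*v^2 + 1.71*v + 2.72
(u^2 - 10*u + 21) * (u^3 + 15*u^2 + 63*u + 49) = u^5 + 5*u^4 - 66*u^3 - 266*u^2 + 833*u + 1029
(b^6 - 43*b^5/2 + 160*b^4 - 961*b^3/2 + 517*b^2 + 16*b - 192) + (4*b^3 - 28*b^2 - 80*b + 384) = b^6 - 43*b^5/2 + 160*b^4 - 953*b^3/2 + 489*b^2 - 64*b + 192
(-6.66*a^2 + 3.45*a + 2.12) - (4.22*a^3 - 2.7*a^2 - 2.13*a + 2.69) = -4.22*a^3 - 3.96*a^2 + 5.58*a - 0.57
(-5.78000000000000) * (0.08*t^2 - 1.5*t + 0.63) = -0.4624*t^2 + 8.67*t - 3.6414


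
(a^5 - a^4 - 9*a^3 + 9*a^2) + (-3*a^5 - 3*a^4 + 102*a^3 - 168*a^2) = -2*a^5 - 4*a^4 + 93*a^3 - 159*a^2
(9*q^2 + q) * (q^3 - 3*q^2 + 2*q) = 9*q^5 - 26*q^4 + 15*q^3 + 2*q^2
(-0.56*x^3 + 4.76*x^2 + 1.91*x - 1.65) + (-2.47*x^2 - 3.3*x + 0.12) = -0.56*x^3 + 2.29*x^2 - 1.39*x - 1.53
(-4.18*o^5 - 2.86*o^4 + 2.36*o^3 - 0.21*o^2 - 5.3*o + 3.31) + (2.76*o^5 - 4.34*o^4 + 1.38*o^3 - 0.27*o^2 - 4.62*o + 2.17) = -1.42*o^5 - 7.2*o^4 + 3.74*o^3 - 0.48*o^2 - 9.92*o + 5.48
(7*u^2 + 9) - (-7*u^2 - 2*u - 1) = 14*u^2 + 2*u + 10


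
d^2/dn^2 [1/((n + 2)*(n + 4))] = 2*((n + 2)^2 + (n + 2)*(n + 4) + (n + 4)^2)/((n + 2)^3*(n + 4)^3)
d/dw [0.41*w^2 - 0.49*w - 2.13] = 0.82*w - 0.49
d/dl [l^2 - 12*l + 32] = 2*l - 12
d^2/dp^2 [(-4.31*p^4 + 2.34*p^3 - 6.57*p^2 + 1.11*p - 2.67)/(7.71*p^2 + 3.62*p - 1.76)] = (-512.408142*p^6 - 721.757771999999*p^5 + 12.0300719999996*p^4 + 1062.898202*p^3 - 1736.867634*p^2 - 313.257564*p - 168.99756)/(458.314011*p^6 + 645.562926*p^5 - 10.760076*p^4 - 247.293784*p^3 + 2.456256*p^2 + 33.639936*p - 5.451776)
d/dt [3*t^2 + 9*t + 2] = 6*t + 9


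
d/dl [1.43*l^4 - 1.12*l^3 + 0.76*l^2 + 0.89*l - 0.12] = 5.72*l^3 - 3.36*l^2 + 1.52*l + 0.89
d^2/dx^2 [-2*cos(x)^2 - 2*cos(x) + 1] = 2*cos(x) + 4*cos(2*x)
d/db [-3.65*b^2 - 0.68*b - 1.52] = -7.3*b - 0.68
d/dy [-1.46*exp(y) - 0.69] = -1.46*exp(y)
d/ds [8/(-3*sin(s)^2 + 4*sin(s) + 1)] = 16*(3*sin(s) - 2)*cos(s)/(-3*sin(s)^2 + 4*sin(s) + 1)^2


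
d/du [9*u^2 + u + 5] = 18*u + 1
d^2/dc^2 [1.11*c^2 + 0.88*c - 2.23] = 2.22000000000000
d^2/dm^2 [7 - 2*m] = 0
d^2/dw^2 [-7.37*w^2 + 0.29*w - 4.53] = -14.7400000000000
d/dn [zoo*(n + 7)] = zoo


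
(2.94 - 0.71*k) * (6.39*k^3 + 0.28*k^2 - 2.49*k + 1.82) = -4.5369*k^4 + 18.5878*k^3 + 2.5911*k^2 - 8.6128*k + 5.3508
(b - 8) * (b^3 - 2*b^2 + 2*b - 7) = b^4 - 10*b^3 + 18*b^2 - 23*b + 56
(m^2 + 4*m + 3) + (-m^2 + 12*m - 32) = 16*m - 29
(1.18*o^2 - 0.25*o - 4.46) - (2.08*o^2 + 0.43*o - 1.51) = -0.9*o^2 - 0.68*o - 2.95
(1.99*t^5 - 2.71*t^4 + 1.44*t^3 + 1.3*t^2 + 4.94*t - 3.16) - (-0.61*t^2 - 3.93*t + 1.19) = 1.99*t^5 - 2.71*t^4 + 1.44*t^3 + 1.91*t^2 + 8.87*t - 4.35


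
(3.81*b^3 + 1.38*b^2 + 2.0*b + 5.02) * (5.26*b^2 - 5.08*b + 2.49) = 20.0406*b^5 - 12.096*b^4 + 12.9965*b^3 + 19.6814*b^2 - 20.5216*b + 12.4998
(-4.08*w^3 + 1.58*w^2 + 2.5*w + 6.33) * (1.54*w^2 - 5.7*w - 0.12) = -6.2832*w^5 + 25.6892*w^4 - 4.6664*w^3 - 4.6914*w^2 - 36.381*w - 0.7596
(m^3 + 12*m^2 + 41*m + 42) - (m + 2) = m^3 + 12*m^2 + 40*m + 40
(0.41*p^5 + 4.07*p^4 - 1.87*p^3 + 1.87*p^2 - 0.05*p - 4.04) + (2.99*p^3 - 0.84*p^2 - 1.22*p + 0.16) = 0.41*p^5 + 4.07*p^4 + 1.12*p^3 + 1.03*p^2 - 1.27*p - 3.88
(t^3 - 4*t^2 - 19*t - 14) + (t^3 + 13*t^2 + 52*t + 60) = 2*t^3 + 9*t^2 + 33*t + 46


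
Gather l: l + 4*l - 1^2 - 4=5*l - 5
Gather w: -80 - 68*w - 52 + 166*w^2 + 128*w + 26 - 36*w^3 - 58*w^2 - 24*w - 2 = -36*w^3 + 108*w^2 + 36*w - 108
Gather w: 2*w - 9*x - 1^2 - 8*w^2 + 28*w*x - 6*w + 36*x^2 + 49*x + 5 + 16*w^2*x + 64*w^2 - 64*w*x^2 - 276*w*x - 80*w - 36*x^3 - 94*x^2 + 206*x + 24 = w^2*(16*x + 56) + w*(-64*x^2 - 248*x - 84) - 36*x^3 - 58*x^2 + 246*x + 28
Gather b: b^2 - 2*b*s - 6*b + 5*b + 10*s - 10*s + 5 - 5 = b^2 + b*(-2*s - 1)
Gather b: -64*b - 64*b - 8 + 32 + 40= 64 - 128*b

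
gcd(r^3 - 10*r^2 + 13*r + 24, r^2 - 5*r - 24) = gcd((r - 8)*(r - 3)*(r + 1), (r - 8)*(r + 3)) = r - 8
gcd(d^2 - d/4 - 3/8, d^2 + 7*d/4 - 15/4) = 1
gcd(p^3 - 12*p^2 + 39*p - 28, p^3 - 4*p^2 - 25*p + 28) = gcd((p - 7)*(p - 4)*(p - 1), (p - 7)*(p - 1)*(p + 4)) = p^2 - 8*p + 7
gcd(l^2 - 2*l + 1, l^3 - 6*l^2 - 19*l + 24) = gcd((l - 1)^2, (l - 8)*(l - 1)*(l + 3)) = l - 1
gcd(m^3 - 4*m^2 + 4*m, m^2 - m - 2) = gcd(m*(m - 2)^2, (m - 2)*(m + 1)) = m - 2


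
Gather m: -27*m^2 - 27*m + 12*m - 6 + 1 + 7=-27*m^2 - 15*m + 2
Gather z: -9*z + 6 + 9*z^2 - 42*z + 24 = 9*z^2 - 51*z + 30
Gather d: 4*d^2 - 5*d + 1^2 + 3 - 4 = 4*d^2 - 5*d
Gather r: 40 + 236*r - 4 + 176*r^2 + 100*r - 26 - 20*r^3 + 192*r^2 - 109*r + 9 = -20*r^3 + 368*r^2 + 227*r + 19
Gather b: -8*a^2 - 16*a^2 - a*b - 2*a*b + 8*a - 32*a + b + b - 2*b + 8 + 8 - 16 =-24*a^2 - 3*a*b - 24*a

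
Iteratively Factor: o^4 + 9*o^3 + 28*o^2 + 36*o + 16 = (o + 2)*(o^3 + 7*o^2 + 14*o + 8) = (o + 1)*(o + 2)*(o^2 + 6*o + 8) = (o + 1)*(o + 2)*(o + 4)*(o + 2)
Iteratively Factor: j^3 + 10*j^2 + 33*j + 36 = (j + 3)*(j^2 + 7*j + 12) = (j + 3)^2*(j + 4)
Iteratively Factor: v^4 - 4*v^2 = (v)*(v^3 - 4*v) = v*(v + 2)*(v^2 - 2*v) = v*(v - 2)*(v + 2)*(v)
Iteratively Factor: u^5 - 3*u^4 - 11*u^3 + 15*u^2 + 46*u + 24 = (u + 1)*(u^4 - 4*u^3 - 7*u^2 + 22*u + 24) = (u - 3)*(u + 1)*(u^3 - u^2 - 10*u - 8) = (u - 4)*(u - 3)*(u + 1)*(u^2 + 3*u + 2) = (u - 4)*(u - 3)*(u + 1)^2*(u + 2)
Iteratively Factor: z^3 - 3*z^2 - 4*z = (z + 1)*(z^2 - 4*z) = z*(z + 1)*(z - 4)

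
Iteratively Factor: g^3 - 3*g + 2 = (g - 1)*(g^2 + g - 2) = (g - 1)^2*(g + 2)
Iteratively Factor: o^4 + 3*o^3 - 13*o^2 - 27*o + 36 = (o - 3)*(o^3 + 6*o^2 + 5*o - 12) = (o - 3)*(o + 3)*(o^2 + 3*o - 4) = (o - 3)*(o - 1)*(o + 3)*(o + 4)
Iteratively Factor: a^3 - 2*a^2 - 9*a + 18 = (a - 2)*(a^2 - 9) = (a - 3)*(a - 2)*(a + 3)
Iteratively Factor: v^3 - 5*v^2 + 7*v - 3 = (v - 3)*(v^2 - 2*v + 1) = (v - 3)*(v - 1)*(v - 1)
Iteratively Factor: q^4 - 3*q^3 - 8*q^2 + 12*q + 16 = (q + 1)*(q^3 - 4*q^2 - 4*q + 16) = (q - 4)*(q + 1)*(q^2 - 4) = (q - 4)*(q + 1)*(q + 2)*(q - 2)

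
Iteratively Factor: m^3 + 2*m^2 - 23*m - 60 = (m + 4)*(m^2 - 2*m - 15) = (m + 3)*(m + 4)*(m - 5)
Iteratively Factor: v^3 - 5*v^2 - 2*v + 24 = (v + 2)*(v^2 - 7*v + 12) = (v - 4)*(v + 2)*(v - 3)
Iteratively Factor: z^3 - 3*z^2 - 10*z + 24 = (z - 2)*(z^2 - z - 12) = (z - 4)*(z - 2)*(z + 3)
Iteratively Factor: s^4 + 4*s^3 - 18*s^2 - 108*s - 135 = (s - 5)*(s^3 + 9*s^2 + 27*s + 27) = (s - 5)*(s + 3)*(s^2 + 6*s + 9) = (s - 5)*(s + 3)^2*(s + 3)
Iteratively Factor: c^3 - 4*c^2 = (c)*(c^2 - 4*c) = c*(c - 4)*(c)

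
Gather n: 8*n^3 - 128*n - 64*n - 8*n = 8*n^3 - 200*n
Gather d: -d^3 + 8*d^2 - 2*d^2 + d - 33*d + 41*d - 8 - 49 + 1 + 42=-d^3 + 6*d^2 + 9*d - 14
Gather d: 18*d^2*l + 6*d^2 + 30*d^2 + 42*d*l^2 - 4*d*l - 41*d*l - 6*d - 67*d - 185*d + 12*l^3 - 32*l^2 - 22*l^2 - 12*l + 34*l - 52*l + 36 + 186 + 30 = d^2*(18*l + 36) + d*(42*l^2 - 45*l - 258) + 12*l^3 - 54*l^2 - 30*l + 252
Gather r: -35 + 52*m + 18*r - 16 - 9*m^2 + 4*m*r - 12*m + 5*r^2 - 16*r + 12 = -9*m^2 + 40*m + 5*r^2 + r*(4*m + 2) - 39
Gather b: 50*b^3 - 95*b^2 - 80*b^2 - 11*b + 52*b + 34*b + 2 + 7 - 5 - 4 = 50*b^3 - 175*b^2 + 75*b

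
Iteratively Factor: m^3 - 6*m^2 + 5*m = (m)*(m^2 - 6*m + 5) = m*(m - 1)*(m - 5)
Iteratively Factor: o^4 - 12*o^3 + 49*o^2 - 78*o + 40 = (o - 2)*(o^3 - 10*o^2 + 29*o - 20) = (o - 4)*(o - 2)*(o^2 - 6*o + 5) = (o - 4)*(o - 2)*(o - 1)*(o - 5)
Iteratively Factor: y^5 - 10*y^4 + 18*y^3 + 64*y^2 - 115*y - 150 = (y - 5)*(y^4 - 5*y^3 - 7*y^2 + 29*y + 30) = (y - 5)*(y - 3)*(y^3 - 2*y^2 - 13*y - 10) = (y - 5)^2*(y - 3)*(y^2 + 3*y + 2) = (y - 5)^2*(y - 3)*(y + 1)*(y + 2)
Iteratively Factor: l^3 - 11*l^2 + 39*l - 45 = (l - 3)*(l^2 - 8*l + 15) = (l - 5)*(l - 3)*(l - 3)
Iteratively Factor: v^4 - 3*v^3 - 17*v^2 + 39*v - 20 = (v + 4)*(v^3 - 7*v^2 + 11*v - 5) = (v - 1)*(v + 4)*(v^2 - 6*v + 5) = (v - 5)*(v - 1)*(v + 4)*(v - 1)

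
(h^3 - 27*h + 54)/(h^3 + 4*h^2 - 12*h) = (h^2 - 6*h + 9)/(h*(h - 2))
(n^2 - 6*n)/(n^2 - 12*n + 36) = n/(n - 6)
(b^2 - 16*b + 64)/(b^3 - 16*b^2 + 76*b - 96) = (b - 8)/(b^2 - 8*b + 12)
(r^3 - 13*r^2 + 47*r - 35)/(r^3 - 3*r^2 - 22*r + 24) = (r^2 - 12*r + 35)/(r^2 - 2*r - 24)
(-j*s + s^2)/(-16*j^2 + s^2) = s*(j - s)/(16*j^2 - s^2)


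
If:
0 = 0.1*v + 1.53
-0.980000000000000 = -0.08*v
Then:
No Solution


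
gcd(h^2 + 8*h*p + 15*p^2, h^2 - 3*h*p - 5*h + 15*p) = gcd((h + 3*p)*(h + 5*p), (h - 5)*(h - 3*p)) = 1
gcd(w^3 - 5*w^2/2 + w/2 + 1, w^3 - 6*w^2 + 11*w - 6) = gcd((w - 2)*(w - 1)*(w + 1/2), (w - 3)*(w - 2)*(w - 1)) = w^2 - 3*w + 2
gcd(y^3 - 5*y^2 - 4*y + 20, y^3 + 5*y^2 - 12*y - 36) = y + 2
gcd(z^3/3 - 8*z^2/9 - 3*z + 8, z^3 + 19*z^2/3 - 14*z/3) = 1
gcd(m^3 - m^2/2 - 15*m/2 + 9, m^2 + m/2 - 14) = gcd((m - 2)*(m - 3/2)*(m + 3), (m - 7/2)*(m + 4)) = 1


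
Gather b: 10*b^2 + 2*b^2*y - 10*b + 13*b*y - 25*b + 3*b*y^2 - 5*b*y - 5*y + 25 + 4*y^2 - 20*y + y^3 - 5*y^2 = b^2*(2*y + 10) + b*(3*y^2 + 8*y - 35) + y^3 - y^2 - 25*y + 25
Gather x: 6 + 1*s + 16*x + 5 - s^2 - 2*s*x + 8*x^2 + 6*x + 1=-s^2 + s + 8*x^2 + x*(22 - 2*s) + 12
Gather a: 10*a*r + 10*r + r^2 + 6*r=10*a*r + r^2 + 16*r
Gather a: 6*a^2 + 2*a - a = 6*a^2 + a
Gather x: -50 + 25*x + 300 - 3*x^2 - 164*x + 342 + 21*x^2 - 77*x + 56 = 18*x^2 - 216*x + 648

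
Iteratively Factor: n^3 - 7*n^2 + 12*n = (n)*(n^2 - 7*n + 12) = n*(n - 4)*(n - 3)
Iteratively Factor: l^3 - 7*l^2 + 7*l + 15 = (l - 5)*(l^2 - 2*l - 3) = (l - 5)*(l + 1)*(l - 3)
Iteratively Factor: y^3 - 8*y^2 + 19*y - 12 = (y - 1)*(y^2 - 7*y + 12) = (y - 4)*(y - 1)*(y - 3)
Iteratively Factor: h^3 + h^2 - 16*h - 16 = (h - 4)*(h^2 + 5*h + 4) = (h - 4)*(h + 1)*(h + 4)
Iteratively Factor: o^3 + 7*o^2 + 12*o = (o + 4)*(o^2 + 3*o) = o*(o + 4)*(o + 3)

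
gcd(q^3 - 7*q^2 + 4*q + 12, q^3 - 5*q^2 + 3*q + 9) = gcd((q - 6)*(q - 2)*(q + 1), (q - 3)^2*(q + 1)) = q + 1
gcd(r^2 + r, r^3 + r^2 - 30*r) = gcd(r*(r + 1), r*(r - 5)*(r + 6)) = r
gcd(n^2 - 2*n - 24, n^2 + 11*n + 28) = n + 4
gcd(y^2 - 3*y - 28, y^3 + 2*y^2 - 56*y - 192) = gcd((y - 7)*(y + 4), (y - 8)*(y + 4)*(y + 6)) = y + 4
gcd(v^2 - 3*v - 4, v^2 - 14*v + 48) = 1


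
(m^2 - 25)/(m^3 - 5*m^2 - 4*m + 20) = (m + 5)/(m^2 - 4)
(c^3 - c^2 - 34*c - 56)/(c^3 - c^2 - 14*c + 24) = (c^2 - 5*c - 14)/(c^2 - 5*c + 6)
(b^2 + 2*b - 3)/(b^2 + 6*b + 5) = (b^2 + 2*b - 3)/(b^2 + 6*b + 5)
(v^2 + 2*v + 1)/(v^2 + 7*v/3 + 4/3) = 3*(v + 1)/(3*v + 4)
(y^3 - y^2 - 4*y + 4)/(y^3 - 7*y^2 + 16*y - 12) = (y^2 + y - 2)/(y^2 - 5*y + 6)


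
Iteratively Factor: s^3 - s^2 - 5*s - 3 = (s - 3)*(s^2 + 2*s + 1) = (s - 3)*(s + 1)*(s + 1)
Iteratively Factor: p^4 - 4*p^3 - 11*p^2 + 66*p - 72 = (p - 3)*(p^3 - p^2 - 14*p + 24) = (p - 3)^2*(p^2 + 2*p - 8) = (p - 3)^2*(p - 2)*(p + 4)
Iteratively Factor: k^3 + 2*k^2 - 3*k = (k - 1)*(k^2 + 3*k) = k*(k - 1)*(k + 3)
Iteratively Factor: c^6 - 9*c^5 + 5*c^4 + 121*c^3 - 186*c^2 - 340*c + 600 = (c + 3)*(c^5 - 12*c^4 + 41*c^3 - 2*c^2 - 180*c + 200) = (c - 2)*(c + 3)*(c^4 - 10*c^3 + 21*c^2 + 40*c - 100) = (c - 2)*(c + 2)*(c + 3)*(c^3 - 12*c^2 + 45*c - 50) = (c - 2)^2*(c + 2)*(c + 3)*(c^2 - 10*c + 25) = (c - 5)*(c - 2)^2*(c + 2)*(c + 3)*(c - 5)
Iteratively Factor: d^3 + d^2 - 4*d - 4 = (d + 2)*(d^2 - d - 2) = (d + 1)*(d + 2)*(d - 2)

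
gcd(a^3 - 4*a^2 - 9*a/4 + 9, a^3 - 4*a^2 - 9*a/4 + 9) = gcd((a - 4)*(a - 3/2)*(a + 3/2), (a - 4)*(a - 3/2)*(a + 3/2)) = a^3 - 4*a^2 - 9*a/4 + 9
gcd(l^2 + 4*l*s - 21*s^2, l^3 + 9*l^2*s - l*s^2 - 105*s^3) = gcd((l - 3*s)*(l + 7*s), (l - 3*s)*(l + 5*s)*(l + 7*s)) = -l^2 - 4*l*s + 21*s^2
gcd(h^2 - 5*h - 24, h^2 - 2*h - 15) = h + 3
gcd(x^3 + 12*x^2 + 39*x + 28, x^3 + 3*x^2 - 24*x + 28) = x + 7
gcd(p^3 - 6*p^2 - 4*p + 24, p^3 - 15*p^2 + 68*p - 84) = p^2 - 8*p + 12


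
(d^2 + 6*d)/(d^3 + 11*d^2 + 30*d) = 1/(d + 5)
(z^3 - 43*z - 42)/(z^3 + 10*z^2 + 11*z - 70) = (z^3 - 43*z - 42)/(z^3 + 10*z^2 + 11*z - 70)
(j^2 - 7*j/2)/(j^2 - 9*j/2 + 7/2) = j/(j - 1)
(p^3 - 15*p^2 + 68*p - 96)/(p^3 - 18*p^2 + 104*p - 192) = (p - 3)/(p - 6)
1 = 1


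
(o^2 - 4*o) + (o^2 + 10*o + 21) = 2*o^2 + 6*o + 21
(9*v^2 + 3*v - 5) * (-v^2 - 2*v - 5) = -9*v^4 - 21*v^3 - 46*v^2 - 5*v + 25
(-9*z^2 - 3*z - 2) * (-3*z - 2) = 27*z^3 + 27*z^2 + 12*z + 4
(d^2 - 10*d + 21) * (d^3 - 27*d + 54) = d^5 - 10*d^4 - 6*d^3 + 324*d^2 - 1107*d + 1134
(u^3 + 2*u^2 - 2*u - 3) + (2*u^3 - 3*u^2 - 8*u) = 3*u^3 - u^2 - 10*u - 3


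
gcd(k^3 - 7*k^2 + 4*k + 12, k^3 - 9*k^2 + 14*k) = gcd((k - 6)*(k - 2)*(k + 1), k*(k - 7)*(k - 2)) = k - 2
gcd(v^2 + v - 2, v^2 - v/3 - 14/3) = v + 2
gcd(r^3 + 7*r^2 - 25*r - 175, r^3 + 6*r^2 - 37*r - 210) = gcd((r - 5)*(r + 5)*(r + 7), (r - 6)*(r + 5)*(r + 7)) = r^2 + 12*r + 35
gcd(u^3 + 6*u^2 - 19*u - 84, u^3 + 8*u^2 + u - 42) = u^2 + 10*u + 21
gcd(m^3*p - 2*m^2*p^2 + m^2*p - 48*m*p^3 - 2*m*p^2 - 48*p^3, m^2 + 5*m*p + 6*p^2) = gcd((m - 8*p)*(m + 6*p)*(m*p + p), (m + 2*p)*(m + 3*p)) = 1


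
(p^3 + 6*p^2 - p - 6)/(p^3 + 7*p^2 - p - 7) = (p + 6)/(p + 7)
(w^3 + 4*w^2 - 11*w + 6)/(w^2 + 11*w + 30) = (w^2 - 2*w + 1)/(w + 5)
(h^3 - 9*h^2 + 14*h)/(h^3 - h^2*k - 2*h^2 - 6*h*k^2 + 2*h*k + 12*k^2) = h*(h - 7)/(h^2 - h*k - 6*k^2)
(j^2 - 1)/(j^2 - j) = (j + 1)/j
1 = 1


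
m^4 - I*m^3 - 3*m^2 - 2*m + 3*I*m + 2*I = (m - 2)*(m + 1)^2*(m - I)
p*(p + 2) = p^2 + 2*p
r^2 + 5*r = r*(r + 5)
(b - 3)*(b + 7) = b^2 + 4*b - 21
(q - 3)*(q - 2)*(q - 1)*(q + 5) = q^4 - q^3 - 19*q^2 + 49*q - 30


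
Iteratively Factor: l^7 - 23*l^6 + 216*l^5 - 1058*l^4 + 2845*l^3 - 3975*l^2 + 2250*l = (l - 2)*(l^6 - 21*l^5 + 174*l^4 - 710*l^3 + 1425*l^2 - 1125*l) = (l - 5)*(l - 2)*(l^5 - 16*l^4 + 94*l^3 - 240*l^2 + 225*l) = (l - 5)*(l - 3)*(l - 2)*(l^4 - 13*l^3 + 55*l^2 - 75*l) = (l - 5)*(l - 3)^2*(l - 2)*(l^3 - 10*l^2 + 25*l) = (l - 5)^2*(l - 3)^2*(l - 2)*(l^2 - 5*l) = l*(l - 5)^2*(l - 3)^2*(l - 2)*(l - 5)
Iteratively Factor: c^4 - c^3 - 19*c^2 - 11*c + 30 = (c - 1)*(c^3 - 19*c - 30) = (c - 1)*(c + 3)*(c^2 - 3*c - 10) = (c - 5)*(c - 1)*(c + 3)*(c + 2)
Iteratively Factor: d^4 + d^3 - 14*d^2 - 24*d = (d + 3)*(d^3 - 2*d^2 - 8*d) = (d - 4)*(d + 3)*(d^2 + 2*d) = (d - 4)*(d + 2)*(d + 3)*(d)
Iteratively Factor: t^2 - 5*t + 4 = (t - 4)*(t - 1)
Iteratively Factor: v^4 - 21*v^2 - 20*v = (v + 1)*(v^3 - v^2 - 20*v) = (v - 5)*(v + 1)*(v^2 + 4*v) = v*(v - 5)*(v + 1)*(v + 4)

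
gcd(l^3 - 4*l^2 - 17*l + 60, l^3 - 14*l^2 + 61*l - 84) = l - 3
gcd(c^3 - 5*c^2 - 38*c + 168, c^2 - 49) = c - 7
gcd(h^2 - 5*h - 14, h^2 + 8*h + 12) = h + 2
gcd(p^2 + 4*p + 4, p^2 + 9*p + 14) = p + 2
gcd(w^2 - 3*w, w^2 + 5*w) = w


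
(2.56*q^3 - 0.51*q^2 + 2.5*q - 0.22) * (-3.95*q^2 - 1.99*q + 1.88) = -10.112*q^5 - 3.0799*q^4 - 4.0473*q^3 - 5.0648*q^2 + 5.1378*q - 0.4136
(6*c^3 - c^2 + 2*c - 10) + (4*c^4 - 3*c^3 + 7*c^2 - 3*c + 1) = 4*c^4 + 3*c^3 + 6*c^2 - c - 9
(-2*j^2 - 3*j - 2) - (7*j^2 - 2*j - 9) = -9*j^2 - j + 7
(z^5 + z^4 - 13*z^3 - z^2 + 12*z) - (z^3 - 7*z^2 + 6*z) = z^5 + z^4 - 14*z^3 + 6*z^2 + 6*z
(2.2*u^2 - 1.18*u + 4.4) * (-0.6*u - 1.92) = -1.32*u^3 - 3.516*u^2 - 0.374400000000001*u - 8.448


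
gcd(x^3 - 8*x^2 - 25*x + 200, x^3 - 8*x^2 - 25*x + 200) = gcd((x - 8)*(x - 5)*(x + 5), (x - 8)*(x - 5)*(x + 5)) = x^3 - 8*x^2 - 25*x + 200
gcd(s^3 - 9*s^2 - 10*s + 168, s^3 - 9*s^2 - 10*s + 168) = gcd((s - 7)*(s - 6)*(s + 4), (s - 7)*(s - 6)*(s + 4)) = s^3 - 9*s^2 - 10*s + 168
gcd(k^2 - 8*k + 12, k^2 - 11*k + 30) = k - 6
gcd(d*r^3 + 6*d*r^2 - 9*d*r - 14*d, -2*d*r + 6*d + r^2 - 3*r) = 1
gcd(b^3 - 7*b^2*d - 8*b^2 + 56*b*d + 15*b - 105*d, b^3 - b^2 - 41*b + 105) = b^2 - 8*b + 15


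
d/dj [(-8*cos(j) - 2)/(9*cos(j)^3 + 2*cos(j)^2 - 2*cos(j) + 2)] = 32*(-72*cos(j)^3 - 35*cos(j)^2 - 4*cos(j) + 10)*sin(j)/(-8*sin(j)^2 + 19*cos(j) + 9*cos(3*j) + 16)^2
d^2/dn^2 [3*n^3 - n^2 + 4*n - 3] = 18*n - 2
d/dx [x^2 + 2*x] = 2*x + 2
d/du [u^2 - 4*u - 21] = 2*u - 4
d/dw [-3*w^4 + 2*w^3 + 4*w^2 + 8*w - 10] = -12*w^3 + 6*w^2 + 8*w + 8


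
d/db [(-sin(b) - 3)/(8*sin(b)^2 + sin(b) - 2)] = (8*sin(b)^2 + 48*sin(b) + 5)*cos(b)/(8*sin(b)^2 + sin(b) - 2)^2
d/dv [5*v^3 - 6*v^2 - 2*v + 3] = 15*v^2 - 12*v - 2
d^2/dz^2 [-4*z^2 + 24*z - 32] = -8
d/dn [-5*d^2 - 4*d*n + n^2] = -4*d + 2*n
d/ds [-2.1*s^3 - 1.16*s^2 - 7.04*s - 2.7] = -6.3*s^2 - 2.32*s - 7.04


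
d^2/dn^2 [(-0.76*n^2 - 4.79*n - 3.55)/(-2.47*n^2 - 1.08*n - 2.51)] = (54.39187*n^3 + 101.678538*n^2 - 121.359498*n - 52.129742)/(15.069223*n^6 + 19.766916*n^5 + 54.582801*n^4 + 41.433768*n^3 + 55.466733*n^2 + 20.412324*n + 15.813251)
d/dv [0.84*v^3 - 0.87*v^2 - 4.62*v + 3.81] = 2.52*v^2 - 1.74*v - 4.62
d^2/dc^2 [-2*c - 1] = 0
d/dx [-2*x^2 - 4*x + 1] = -4*x - 4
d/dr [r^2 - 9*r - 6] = 2*r - 9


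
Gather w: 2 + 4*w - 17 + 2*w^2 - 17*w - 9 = 2*w^2 - 13*w - 24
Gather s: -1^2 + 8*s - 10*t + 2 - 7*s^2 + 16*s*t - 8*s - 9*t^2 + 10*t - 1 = -7*s^2 + 16*s*t - 9*t^2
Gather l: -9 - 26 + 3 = -32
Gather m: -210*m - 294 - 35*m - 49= -245*m - 343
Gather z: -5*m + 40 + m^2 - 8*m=m^2 - 13*m + 40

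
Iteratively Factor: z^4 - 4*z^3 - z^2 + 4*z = (z - 4)*(z^3 - z) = (z - 4)*(z - 1)*(z^2 + z) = (z - 4)*(z - 1)*(z + 1)*(z)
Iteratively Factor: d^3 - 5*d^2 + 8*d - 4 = (d - 2)*(d^2 - 3*d + 2) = (d - 2)*(d - 1)*(d - 2)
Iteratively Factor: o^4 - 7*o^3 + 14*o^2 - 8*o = (o - 1)*(o^3 - 6*o^2 + 8*o) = (o - 4)*(o - 1)*(o^2 - 2*o) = o*(o - 4)*(o - 1)*(o - 2)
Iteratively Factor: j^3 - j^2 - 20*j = (j + 4)*(j^2 - 5*j) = (j - 5)*(j + 4)*(j)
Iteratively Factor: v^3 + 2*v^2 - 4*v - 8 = (v - 2)*(v^2 + 4*v + 4) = (v - 2)*(v + 2)*(v + 2)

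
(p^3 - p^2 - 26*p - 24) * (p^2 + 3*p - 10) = p^5 + 2*p^4 - 39*p^3 - 92*p^2 + 188*p + 240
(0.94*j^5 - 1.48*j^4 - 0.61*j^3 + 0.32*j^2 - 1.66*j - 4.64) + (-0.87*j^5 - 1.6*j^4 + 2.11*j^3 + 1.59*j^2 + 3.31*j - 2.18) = 0.07*j^5 - 3.08*j^4 + 1.5*j^3 + 1.91*j^2 + 1.65*j - 6.82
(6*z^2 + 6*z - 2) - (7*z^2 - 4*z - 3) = -z^2 + 10*z + 1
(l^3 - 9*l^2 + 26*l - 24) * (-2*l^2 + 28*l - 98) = -2*l^5 + 46*l^4 - 402*l^3 + 1658*l^2 - 3220*l + 2352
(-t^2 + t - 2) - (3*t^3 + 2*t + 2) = -3*t^3 - t^2 - t - 4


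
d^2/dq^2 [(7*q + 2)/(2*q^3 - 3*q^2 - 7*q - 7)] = 2*(84*q^5 - 78*q^4 + 65*q^3 + 558*q^2 - 231*q - 287)/(8*q^9 - 36*q^8 - 30*q^7 + 141*q^6 + 357*q^5 - 42*q^4 - 931*q^3 - 1470*q^2 - 1029*q - 343)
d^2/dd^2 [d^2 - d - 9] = 2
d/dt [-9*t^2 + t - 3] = 1 - 18*t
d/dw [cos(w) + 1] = -sin(w)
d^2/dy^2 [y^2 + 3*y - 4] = 2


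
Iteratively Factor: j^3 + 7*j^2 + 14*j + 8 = (j + 2)*(j^2 + 5*j + 4) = (j + 1)*(j + 2)*(j + 4)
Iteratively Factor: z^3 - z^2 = (z)*(z^2 - z) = z^2*(z - 1)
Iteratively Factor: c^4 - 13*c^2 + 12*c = (c - 3)*(c^3 + 3*c^2 - 4*c) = (c - 3)*(c + 4)*(c^2 - c) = (c - 3)*(c - 1)*(c + 4)*(c)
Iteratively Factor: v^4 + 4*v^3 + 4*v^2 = (v + 2)*(v^3 + 2*v^2) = v*(v + 2)*(v^2 + 2*v) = v^2*(v + 2)*(v + 2)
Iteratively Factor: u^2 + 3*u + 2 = (u + 1)*(u + 2)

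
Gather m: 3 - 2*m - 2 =1 - 2*m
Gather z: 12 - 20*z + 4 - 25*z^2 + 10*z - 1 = -25*z^2 - 10*z + 15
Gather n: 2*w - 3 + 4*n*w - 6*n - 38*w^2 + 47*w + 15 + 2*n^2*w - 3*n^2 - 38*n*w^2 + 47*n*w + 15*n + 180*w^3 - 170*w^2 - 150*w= n^2*(2*w - 3) + n*(-38*w^2 + 51*w + 9) + 180*w^3 - 208*w^2 - 101*w + 12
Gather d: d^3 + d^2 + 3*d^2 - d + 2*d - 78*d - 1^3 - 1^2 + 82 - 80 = d^3 + 4*d^2 - 77*d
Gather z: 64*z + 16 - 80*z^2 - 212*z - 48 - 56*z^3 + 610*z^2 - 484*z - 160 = -56*z^3 + 530*z^2 - 632*z - 192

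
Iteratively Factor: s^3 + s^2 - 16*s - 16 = (s - 4)*(s^2 + 5*s + 4) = (s - 4)*(s + 4)*(s + 1)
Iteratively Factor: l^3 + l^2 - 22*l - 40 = (l + 4)*(l^2 - 3*l - 10) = (l + 2)*(l + 4)*(l - 5)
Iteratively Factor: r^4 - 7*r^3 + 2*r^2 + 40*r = (r)*(r^3 - 7*r^2 + 2*r + 40) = r*(r - 5)*(r^2 - 2*r - 8) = r*(r - 5)*(r + 2)*(r - 4)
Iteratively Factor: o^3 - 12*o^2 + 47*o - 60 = (o - 4)*(o^2 - 8*o + 15) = (o - 4)*(o - 3)*(o - 5)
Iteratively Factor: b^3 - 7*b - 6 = (b + 1)*(b^2 - b - 6) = (b + 1)*(b + 2)*(b - 3)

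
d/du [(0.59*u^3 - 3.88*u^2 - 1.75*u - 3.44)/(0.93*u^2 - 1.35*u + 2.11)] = (0.5487*u^4 - 1.593*u^3 + 10.6002*u^2 - 9.9752*u - 8.3365)/(0.8649*u^4 - 2.511*u^3 + 5.7471*u^2 - 5.697*u + 4.4521)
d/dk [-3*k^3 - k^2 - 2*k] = -9*k^2 - 2*k - 2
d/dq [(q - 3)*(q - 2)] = 2*q - 5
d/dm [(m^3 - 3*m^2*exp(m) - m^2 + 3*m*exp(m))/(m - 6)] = (-3*m^3*exp(m) + 2*m^3 + 18*m^2*exp(m) - 19*m^2 + 18*m*exp(m) + 12*m - 18*exp(m))/(m^2 - 12*m + 36)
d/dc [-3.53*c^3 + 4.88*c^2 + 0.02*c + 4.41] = -10.59*c^2 + 9.76*c + 0.02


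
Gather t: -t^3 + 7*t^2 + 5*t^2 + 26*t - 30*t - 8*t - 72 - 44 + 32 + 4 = -t^3 + 12*t^2 - 12*t - 80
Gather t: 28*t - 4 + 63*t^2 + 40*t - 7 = 63*t^2 + 68*t - 11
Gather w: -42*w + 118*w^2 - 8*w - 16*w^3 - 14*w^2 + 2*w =-16*w^3 + 104*w^2 - 48*w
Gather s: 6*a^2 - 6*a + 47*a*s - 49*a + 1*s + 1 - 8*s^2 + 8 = 6*a^2 - 55*a - 8*s^2 + s*(47*a + 1) + 9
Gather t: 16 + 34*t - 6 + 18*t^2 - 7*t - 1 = 18*t^2 + 27*t + 9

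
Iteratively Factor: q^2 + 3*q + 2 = (q + 1)*(q + 2)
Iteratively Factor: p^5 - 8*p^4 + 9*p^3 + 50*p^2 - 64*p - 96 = (p - 3)*(p^4 - 5*p^3 - 6*p^2 + 32*p + 32) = (p - 4)*(p - 3)*(p^3 - p^2 - 10*p - 8) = (p - 4)*(p - 3)*(p + 1)*(p^2 - 2*p - 8) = (p - 4)*(p - 3)*(p + 1)*(p + 2)*(p - 4)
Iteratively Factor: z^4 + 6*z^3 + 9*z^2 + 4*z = (z)*(z^3 + 6*z^2 + 9*z + 4) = z*(z + 1)*(z^2 + 5*z + 4) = z*(z + 1)*(z + 4)*(z + 1)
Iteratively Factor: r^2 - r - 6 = (r - 3)*(r + 2)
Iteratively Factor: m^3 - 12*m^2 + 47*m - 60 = (m - 3)*(m^2 - 9*m + 20) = (m - 5)*(m - 3)*(m - 4)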